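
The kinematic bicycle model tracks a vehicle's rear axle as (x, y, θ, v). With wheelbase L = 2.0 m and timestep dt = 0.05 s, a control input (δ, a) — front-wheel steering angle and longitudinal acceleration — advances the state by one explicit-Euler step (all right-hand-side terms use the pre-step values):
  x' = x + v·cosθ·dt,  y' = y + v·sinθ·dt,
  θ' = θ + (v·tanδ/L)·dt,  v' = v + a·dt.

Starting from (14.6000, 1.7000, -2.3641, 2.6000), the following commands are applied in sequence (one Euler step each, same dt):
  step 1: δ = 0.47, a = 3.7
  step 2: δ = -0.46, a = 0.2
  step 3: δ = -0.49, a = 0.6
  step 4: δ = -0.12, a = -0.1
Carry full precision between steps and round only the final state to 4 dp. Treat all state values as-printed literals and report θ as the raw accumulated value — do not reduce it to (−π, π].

(14.2072, 1.3149, -2.4114, 2.8200)

after step 1 (δ=0.47, a=3.7): (14.507352, 1.608806, -2.331082, 2.785000)
after step 2 (δ=-0.46, a=0.2): (14.411391, 1.507900, -2.365578, 2.795000)
after step 3 (δ=-0.49, a=0.6): (14.311650, 1.410013, -2.402848, 2.825000)
after step 4 (δ=-0.12, a=-0.1): (14.207222, 1.314901, -2.411364, 2.820000)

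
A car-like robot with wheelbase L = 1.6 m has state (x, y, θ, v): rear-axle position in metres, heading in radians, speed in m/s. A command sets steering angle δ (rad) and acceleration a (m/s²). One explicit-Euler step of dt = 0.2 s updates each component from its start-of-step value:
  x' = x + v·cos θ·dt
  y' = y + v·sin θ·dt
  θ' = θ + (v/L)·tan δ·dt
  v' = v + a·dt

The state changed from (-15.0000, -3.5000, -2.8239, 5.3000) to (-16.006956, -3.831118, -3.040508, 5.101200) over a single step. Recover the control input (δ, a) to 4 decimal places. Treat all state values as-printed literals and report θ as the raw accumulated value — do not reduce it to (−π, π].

δ = -0.3160, a = -0.9940

a = (v'−v)/dt = (-0.198800)/0.2 = -0.9940
Δθ = θ'−θ = -0.216608;  (v·dt/L) = 5.3000·0.2/1.6 = 0.662500
tan δ = Δθ·L/(v·dt) = -0.326955  →  δ = -0.3160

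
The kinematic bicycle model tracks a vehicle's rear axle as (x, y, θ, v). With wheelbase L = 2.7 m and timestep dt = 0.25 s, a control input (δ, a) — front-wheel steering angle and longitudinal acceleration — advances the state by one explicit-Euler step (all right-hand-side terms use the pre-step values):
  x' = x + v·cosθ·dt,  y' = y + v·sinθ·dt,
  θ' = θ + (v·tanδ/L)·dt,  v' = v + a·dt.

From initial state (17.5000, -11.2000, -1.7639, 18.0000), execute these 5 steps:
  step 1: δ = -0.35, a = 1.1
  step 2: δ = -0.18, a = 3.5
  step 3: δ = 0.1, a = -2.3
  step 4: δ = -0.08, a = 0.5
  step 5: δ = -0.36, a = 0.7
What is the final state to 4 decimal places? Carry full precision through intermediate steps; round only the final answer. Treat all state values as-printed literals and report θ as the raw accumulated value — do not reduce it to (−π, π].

after step 1 (δ=-0.35, a=1.1): (16.636424, -15.616360, -2.372281, 18.275000)
after step 2 (δ=-0.18, a=3.5): (13.354282, -18.794570, -2.680197, 19.150000)
after step 3 (δ=0.1, a=-2.3): (9.067401, -20.925957, -2.502289, 18.575000)
after step 4 (δ=-0.08, a=0.5): (5.340740, -23.696591, -2.640175, 18.700000)
after step 5 (δ=-0.36, a=0.7): (1.241222, -25.943717, -3.291910, 18.875000)

(1.2412, -25.9437, -3.2919, 18.8750)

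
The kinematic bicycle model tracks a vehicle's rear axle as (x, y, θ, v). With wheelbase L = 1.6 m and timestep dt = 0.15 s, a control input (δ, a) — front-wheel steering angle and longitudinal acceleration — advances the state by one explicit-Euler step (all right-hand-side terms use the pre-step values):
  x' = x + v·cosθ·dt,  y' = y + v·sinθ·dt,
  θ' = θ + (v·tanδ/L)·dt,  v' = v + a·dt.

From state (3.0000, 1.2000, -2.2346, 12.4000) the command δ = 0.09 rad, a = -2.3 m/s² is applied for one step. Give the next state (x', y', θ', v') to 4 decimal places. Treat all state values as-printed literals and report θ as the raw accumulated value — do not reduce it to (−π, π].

(1.8540, -0.2650, -2.1297, 12.0550)

x' = 3.0000 + 12.4000·cos(-2.2346)·0.15 = 1.8540
y' = 1.2000 + 12.4000·sin(-2.2346)·0.15 = -0.2650
θ' = -2.2346 + (12.4000/1.6)·tan(0.09)·0.15 = -2.1297
v' = 12.4000 − 2.3000·0.15 = 12.0550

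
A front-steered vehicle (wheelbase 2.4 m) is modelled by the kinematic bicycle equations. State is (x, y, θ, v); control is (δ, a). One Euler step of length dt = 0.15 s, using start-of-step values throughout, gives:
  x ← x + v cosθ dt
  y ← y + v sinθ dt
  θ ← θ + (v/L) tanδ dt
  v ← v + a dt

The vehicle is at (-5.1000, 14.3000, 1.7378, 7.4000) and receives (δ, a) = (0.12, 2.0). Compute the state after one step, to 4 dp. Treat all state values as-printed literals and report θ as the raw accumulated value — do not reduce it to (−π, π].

x' = -5.1000 + 7.4000·cos(1.7378)·0.15 = -5.2845
y' = 14.3000 + 7.4000·sin(1.7378)·0.15 = 15.3946
θ' = 1.7378 + (7.4000/2.4)·tan(0.12)·0.15 = 1.7936
v' = 7.4000 + 2.0000·0.15 = 7.7000

(-5.2845, 15.3946, 1.7936, 7.7000)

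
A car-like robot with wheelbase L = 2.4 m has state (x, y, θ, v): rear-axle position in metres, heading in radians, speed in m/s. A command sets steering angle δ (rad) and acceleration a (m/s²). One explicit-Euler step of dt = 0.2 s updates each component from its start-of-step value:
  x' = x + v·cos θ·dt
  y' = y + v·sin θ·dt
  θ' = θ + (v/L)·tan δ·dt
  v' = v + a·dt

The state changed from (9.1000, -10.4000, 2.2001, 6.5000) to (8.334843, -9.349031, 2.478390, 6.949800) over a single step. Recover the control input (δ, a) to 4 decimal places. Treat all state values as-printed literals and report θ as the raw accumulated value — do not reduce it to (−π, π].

a = (v'−v)/dt = (0.449800)/0.2 = 2.2490
Δθ = θ'−θ = 0.278290;  (v·dt/L) = 6.5000·0.2/2.4 = 0.541667
tan δ = Δθ·L/(v·dt) = 0.513766  →  δ = 0.4746

δ = 0.4746, a = 2.2490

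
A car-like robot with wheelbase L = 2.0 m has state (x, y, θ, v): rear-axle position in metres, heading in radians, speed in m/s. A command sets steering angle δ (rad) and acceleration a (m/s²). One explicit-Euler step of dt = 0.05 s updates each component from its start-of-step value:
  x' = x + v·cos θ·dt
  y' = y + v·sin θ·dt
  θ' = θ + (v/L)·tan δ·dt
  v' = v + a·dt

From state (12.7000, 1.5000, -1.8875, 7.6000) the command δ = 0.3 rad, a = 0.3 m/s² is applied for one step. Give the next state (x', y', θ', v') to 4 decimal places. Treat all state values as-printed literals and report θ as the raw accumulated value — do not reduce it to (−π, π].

x' = 12.7000 + 7.6000·cos(-1.8875)·0.05 = 12.5817
y' = 1.5000 + 7.6000·sin(-1.8875)·0.05 = 1.1389
θ' = -1.8875 + (7.6000/2.0)·tan(0.3)·0.05 = -1.8287
v' = 7.6000 + 0.3000·0.05 = 7.6150

(12.5817, 1.1389, -1.8287, 7.6150)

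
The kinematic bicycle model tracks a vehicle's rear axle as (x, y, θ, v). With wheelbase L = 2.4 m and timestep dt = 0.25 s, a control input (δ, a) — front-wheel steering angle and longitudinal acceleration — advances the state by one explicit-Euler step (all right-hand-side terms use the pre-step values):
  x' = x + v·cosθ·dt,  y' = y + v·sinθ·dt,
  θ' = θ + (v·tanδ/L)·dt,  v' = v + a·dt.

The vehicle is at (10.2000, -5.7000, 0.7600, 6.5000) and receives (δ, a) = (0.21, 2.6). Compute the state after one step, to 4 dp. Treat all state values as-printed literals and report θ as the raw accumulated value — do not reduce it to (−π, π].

x' = 10.2000 + 6.5000·cos(0.7600)·0.25 = 11.3779
y' = -5.7000 + 6.5000·sin(0.7600)·0.25 = -4.5805
θ' = 0.7600 + (6.5000/2.4)·tan(0.21)·0.25 = 0.9043
v' = 6.5000 + 2.6000·0.25 = 7.1500

(11.3779, -4.5805, 0.9043, 7.1500)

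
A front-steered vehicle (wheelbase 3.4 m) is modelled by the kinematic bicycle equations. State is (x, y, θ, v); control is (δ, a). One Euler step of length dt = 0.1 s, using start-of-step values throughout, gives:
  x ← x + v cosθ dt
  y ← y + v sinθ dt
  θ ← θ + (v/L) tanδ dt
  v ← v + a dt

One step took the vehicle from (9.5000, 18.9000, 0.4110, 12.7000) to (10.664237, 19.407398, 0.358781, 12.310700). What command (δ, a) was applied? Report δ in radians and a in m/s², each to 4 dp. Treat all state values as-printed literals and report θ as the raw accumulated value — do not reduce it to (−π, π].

a = (v'−v)/dt = (-0.389300)/0.1 = -3.8930
Δθ = θ'−θ = -0.052219;  (v·dt/L) = 12.7000·0.1/3.4 = 0.373529
tan δ = Δθ·L/(v·dt) = -0.139799  →  δ = -0.1389

δ = -0.1389, a = -3.8930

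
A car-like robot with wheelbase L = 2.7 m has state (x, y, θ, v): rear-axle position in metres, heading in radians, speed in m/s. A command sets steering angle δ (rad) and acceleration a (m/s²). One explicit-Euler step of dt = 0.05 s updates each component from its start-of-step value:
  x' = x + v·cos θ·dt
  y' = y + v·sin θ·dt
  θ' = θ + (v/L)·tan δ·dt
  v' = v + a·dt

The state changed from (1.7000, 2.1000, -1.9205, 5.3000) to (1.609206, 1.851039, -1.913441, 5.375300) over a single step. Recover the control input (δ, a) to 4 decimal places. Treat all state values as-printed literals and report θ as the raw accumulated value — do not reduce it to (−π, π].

δ = 0.0718, a = 1.5060

a = (v'−v)/dt = (0.075300)/0.05 = 1.5060
Δθ = θ'−θ = 0.007059;  (v·dt/L) = 5.3000·0.05/2.7 = 0.098148
tan δ = Δθ·L/(v·dt) = 0.071922  →  δ = 0.0718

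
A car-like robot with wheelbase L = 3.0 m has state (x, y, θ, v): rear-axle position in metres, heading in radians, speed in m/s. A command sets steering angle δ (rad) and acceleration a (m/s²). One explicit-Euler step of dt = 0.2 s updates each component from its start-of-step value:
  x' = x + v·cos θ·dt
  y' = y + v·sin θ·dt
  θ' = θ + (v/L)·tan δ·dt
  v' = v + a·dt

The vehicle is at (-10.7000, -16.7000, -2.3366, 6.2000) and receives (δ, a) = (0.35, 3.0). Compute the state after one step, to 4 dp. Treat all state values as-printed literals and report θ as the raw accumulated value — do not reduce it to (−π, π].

x' = -10.7000 + 6.2000·cos(-2.3366)·0.2 = -11.5595
y' = -16.7000 + 6.2000·sin(-2.3366)·0.2 = -17.5938
θ' = -2.3366 + (6.2000/3.0)·tan(0.35)·0.2 = -2.1857
v' = 6.2000 + 3.0000·0.2 = 6.8000

(-11.5595, -17.5938, -2.1857, 6.8000)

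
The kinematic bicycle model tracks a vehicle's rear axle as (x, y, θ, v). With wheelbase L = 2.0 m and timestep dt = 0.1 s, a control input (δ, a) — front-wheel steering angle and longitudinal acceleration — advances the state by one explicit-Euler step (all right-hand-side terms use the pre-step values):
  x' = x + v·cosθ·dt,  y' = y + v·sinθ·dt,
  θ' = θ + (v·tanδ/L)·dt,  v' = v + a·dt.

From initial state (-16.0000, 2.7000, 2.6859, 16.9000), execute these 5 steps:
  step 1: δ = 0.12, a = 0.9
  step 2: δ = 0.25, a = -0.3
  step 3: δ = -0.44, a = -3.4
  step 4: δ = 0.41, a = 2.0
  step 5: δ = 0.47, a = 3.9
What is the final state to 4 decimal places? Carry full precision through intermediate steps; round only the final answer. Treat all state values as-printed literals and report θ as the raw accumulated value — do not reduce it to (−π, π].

after step 1 (δ=0.12, a=0.9): (-17.517546, 3.443743, 2.787790, 16.990000)
after step 2 (δ=0.25, a=-0.3): (-19.111313, 4.032392, 3.004703, 16.960000)
after step 3 (δ=-0.44, a=-3.4): (-20.791448, 4.263833, 2.605481, 16.620000)
after step 4 (δ=0.41, a=2.0): (-22.220271, 5.112778, 2.966659, 16.820000)
after step 5 (δ=0.47, a=3.9): (-23.876600, 5.405518, 3.393858, 17.210000)

(-23.8766, 5.4055, 3.3939, 17.2100)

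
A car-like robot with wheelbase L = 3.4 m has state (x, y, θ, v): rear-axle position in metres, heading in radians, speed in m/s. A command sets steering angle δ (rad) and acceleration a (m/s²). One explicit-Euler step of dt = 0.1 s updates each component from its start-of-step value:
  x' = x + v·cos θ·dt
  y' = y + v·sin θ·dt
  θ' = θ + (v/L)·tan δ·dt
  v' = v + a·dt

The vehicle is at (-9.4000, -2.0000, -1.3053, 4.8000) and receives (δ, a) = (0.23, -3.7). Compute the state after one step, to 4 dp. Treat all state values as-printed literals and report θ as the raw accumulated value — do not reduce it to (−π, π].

(-9.2741, -2.4632, -1.2722, 4.4300)

x' = -9.4000 + 4.8000·cos(-1.3053)·0.1 = -9.2741
y' = -2.0000 + 4.8000·sin(-1.3053)·0.1 = -2.4632
θ' = -1.3053 + (4.8000/3.4)·tan(0.23)·0.1 = -1.2722
v' = 4.8000 − 3.7000·0.1 = 4.4300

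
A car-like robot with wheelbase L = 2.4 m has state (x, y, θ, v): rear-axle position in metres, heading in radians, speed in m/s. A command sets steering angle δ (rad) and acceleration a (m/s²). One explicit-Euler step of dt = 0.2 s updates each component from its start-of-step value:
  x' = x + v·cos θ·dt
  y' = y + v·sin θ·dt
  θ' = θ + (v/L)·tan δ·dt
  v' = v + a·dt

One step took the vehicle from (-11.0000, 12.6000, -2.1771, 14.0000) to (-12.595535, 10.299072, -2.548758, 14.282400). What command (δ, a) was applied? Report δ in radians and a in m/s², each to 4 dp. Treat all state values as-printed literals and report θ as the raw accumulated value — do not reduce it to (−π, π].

δ = -0.3084, a = 1.4120

a = (v'−v)/dt = (0.282400)/0.2 = 1.4120
Δθ = θ'−θ = -0.371658;  (v·dt/L) = 14.0000·0.2/2.4 = 1.166667
tan δ = Δθ·L/(v·dt) = -0.318564  →  δ = -0.3084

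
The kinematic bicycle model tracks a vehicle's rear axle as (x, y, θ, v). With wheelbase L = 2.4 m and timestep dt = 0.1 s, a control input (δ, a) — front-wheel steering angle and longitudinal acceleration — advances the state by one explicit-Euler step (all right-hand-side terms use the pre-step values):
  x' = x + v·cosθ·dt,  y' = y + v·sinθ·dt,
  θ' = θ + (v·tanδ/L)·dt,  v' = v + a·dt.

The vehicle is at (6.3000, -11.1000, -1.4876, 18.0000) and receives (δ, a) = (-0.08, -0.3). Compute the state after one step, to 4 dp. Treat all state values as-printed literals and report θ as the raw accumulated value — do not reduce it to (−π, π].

(6.4496, -12.8938, -1.5477, 17.9700)

x' = 6.3000 + 18.0000·cos(-1.4876)·0.1 = 6.4496
y' = -11.1000 + 18.0000·sin(-1.4876)·0.1 = -12.8938
θ' = -1.4876 + (18.0000/2.4)·tan(-0.08)·0.1 = -1.5477
v' = 18.0000 − 0.3000·0.1 = 17.9700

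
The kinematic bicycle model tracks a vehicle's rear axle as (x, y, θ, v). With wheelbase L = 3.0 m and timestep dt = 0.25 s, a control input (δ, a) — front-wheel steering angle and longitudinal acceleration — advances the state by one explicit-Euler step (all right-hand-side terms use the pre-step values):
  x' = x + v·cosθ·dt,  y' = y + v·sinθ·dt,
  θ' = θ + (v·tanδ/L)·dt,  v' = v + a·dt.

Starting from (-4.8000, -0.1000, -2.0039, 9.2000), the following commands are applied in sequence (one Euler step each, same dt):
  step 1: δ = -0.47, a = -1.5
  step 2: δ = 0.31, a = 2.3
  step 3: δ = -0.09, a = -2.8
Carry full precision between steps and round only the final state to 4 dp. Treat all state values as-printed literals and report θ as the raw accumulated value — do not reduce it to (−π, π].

after step 1 (δ=-0.47, a=-1.5): (-5.765287, -2.187635, -2.393341, 8.825000)
after step 2 (δ=0.31, a=2.3): (-7.382201, -3.688677, -2.157766, 9.400000)
after step 3 (δ=-0.09, a=-2.8): (-8.683727, -5.645340, -2.228457, 8.700000)

(-8.6837, -5.6453, -2.2285, 8.7000)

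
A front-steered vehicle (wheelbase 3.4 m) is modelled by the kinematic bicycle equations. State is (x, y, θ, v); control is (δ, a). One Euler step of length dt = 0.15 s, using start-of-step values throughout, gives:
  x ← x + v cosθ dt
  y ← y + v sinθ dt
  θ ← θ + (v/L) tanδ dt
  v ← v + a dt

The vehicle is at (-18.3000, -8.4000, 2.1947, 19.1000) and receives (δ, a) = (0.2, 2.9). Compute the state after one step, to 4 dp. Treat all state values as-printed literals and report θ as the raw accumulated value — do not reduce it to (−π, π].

(-19.9738, -6.0748, 2.3655, 19.5350)

x' = -18.3000 + 19.1000·cos(2.1947)·0.15 = -19.9738
y' = -8.4000 + 19.1000·sin(2.1947)·0.15 = -6.0748
θ' = 2.1947 + (19.1000/3.4)·tan(0.2)·0.15 = 2.3655
v' = 19.1000 + 2.9000·0.15 = 19.5350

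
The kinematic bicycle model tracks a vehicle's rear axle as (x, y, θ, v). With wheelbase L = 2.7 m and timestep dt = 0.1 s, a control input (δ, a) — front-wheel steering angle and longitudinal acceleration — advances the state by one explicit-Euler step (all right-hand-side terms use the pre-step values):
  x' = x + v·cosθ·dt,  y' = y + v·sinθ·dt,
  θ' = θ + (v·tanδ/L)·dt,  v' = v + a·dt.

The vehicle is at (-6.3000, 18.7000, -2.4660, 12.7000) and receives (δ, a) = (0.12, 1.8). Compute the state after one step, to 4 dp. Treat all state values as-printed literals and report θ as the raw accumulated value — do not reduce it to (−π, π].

x' = -6.3000 + 12.7000·cos(-2.4660)·0.1 = -7.2910
y' = 18.7000 + 12.7000·sin(-2.4660)·0.1 = 17.9058
θ' = -2.4660 + (12.7000/2.7)·tan(0.12)·0.1 = -2.4093
v' = 12.7000 + 1.8000·0.1 = 12.8800

(-7.2910, 17.9058, -2.4093, 12.8800)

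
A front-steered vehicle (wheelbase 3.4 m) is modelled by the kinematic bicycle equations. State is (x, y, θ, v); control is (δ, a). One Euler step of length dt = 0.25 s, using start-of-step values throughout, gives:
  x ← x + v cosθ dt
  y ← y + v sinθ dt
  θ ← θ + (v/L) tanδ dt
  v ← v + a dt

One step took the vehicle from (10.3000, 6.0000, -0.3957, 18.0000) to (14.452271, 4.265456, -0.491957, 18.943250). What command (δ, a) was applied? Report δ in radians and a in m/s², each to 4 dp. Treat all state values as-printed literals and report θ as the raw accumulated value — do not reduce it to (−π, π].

δ = -0.0726, a = 3.7730

a = (v'−v)/dt = (0.943250)/0.25 = 3.7730
Δθ = θ'−θ = -0.096257;  (v·dt/L) = 18.0000·0.25/3.4 = 1.323529
tan δ = Δθ·L/(v·dt) = -0.072728  →  δ = -0.0726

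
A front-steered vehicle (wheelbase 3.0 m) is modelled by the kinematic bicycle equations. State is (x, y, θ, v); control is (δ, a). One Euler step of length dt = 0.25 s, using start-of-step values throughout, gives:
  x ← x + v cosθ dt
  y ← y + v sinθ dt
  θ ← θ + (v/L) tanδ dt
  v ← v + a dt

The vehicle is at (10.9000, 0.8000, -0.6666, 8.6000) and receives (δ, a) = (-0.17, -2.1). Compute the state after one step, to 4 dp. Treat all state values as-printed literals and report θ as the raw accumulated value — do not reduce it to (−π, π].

(12.5897, -0.5294, -0.7896, 8.0750)

x' = 10.9000 + 8.6000·cos(-0.6666)·0.25 = 12.5897
y' = 0.8000 + 8.6000·sin(-0.6666)·0.25 = -0.5294
θ' = -0.6666 + (8.6000/3.0)·tan(-0.17)·0.25 = -0.7896
v' = 8.6000 − 2.1000·0.25 = 8.0750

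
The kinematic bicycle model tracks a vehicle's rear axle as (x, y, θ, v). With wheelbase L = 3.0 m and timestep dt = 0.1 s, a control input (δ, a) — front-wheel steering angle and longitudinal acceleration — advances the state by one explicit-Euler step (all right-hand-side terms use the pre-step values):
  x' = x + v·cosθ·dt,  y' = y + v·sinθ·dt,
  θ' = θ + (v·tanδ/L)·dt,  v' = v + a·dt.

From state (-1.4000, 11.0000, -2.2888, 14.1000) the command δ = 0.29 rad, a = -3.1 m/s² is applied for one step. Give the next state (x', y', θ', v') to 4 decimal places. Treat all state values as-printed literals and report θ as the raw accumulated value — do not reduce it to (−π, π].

(-2.3276, 9.9381, -2.1485, 13.7900)

x' = -1.4000 + 14.1000·cos(-2.2888)·0.1 = -2.3276
y' = 11.0000 + 14.1000·sin(-2.2888)·0.1 = 9.9381
θ' = -2.2888 + (14.1000/3.0)·tan(0.29)·0.1 = -2.1485
v' = 14.1000 − 3.1000·0.1 = 13.7900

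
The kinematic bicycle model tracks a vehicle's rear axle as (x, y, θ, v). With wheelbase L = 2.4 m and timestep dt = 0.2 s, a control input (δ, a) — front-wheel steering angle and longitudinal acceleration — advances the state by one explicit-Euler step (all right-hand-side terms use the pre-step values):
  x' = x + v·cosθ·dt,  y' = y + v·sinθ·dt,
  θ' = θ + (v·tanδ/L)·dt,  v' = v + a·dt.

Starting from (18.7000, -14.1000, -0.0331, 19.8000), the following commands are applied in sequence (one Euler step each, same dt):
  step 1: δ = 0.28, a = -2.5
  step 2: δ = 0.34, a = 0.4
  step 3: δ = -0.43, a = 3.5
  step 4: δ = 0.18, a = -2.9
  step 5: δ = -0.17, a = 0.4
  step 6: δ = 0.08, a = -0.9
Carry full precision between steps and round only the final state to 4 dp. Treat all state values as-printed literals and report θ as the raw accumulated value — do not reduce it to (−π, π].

after step 1 (δ=0.28, a=-2.5): (22.657831, -14.231052, 0.441365, 19.300000)
after step 2 (δ=0.34, a=0.4): (26.147925, -12.582161, 1.010291, 19.380000)
after step 3 (δ=-0.43, a=3.5): (28.208461, -9.299241, 0.269618, 20.080000)
after step 4 (δ=0.18, a=-2.9): (32.079373, -8.229524, 0.574114, 19.500000)
after step 5 (δ=-0.17, a=0.4): (35.354101, -6.111468, 0.295172, 19.580000)
after step 6 (δ=0.08, a=-0.9): (39.100742, -4.972287, 0.425984, 19.400000)

(39.1007, -4.9723, 0.4260, 19.4000)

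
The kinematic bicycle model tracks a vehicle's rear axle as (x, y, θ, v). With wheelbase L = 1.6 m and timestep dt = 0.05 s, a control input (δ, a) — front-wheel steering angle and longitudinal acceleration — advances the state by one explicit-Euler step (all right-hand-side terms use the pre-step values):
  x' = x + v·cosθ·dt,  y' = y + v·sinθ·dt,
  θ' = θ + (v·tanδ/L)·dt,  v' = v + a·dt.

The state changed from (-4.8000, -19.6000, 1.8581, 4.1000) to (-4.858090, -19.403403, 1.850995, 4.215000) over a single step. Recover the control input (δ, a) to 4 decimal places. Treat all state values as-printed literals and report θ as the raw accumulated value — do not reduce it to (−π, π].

a = (v'−v)/dt = (0.115000)/0.05 = 2.3000
Δθ = θ'−θ = -0.007105;  (v·dt/L) = 4.1000·0.05/1.6 = 0.128125
tan δ = Δθ·L/(v·dt) = -0.055454  →  δ = -0.0554

δ = -0.0554, a = 2.3000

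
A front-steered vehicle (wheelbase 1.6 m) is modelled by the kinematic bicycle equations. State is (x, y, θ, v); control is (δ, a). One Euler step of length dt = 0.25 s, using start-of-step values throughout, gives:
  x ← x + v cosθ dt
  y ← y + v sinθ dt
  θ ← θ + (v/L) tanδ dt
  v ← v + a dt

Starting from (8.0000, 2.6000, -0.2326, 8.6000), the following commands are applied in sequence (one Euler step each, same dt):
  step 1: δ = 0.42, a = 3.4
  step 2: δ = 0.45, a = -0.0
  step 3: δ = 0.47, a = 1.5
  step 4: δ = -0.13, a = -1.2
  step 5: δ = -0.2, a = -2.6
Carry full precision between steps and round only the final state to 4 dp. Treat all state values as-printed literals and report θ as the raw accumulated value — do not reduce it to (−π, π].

(12.6363, 9.7884, 1.3284, 8.8750)

after step 1 (δ=0.42, a=3.4): (10.092101, 2.104407, 0.367482, 9.450000)
after step 2 (δ=0.45, a=-0.0): (12.296869, 2.953174, 1.080743, 9.450000)
after step 3 (δ=0.47, a=1.5): (13.408834, 5.037626, 1.830786, 9.825000)
after step 4 (δ=-0.13, a=-1.2): (12.777404, 7.411328, 1.630084, 9.525000)
after step 5 (δ=-0.2, a=-2.6): (12.636308, 9.788394, 1.328394, 8.875000)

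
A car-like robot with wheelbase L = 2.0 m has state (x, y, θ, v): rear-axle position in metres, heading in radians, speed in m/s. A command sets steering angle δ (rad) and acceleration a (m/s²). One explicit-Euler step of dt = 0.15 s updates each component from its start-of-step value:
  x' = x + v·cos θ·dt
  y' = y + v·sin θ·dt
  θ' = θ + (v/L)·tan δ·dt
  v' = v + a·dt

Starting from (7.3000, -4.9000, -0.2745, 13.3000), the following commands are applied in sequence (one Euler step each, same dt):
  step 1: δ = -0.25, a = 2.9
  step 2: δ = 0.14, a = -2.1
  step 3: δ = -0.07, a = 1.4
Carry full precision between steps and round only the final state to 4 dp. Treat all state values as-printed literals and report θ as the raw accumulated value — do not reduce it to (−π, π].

after step 1 (δ=-0.25, a=2.9): (9.220309, -5.440776, -0.529204, 13.735000)
after step 2 (δ=0.14, a=-2.1): (10.998736, -6.480885, -0.384036, 13.420000)
after step 3 (δ=-0.07, a=1.4): (12.865109, -7.235088, -0.454607, 13.630000)

(12.8651, -7.2351, -0.4546, 13.6300)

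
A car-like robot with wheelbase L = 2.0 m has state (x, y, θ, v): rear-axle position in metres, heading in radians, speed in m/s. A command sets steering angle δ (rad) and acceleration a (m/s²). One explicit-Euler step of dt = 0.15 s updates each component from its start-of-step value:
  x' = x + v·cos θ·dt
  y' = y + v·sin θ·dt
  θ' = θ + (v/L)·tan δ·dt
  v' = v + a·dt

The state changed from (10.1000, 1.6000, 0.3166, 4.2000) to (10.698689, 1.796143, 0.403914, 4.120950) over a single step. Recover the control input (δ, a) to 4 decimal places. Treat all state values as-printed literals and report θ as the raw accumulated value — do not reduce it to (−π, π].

a = (v'−v)/dt = (-0.079050)/0.15 = -0.5270
Δθ = θ'−θ = 0.087314;  (v·dt/L) = 4.2000·0.15/2.0 = 0.315000
tan δ = Δθ·L/(v·dt) = 0.277187  →  δ = 0.2704

δ = 0.2704, a = -0.5270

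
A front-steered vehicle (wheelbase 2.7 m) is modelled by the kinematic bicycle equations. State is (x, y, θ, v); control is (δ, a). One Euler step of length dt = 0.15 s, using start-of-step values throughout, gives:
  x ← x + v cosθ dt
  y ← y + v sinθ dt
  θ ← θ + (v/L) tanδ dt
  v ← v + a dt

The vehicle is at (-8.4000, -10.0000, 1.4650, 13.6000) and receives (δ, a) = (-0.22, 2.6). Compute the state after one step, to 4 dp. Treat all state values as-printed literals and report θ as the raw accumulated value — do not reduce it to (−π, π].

x' = -8.4000 + 13.6000·cos(1.4650)·0.15 = -8.1846
y' = -10.0000 + 13.6000·sin(1.4650)·0.15 = -7.9714
θ' = 1.4650 + (13.6000/2.7)·tan(-0.22)·0.15 = 1.2960
v' = 13.6000 + 2.6000·0.15 = 13.9900

(-8.1846, -7.9714, 1.2960, 13.9900)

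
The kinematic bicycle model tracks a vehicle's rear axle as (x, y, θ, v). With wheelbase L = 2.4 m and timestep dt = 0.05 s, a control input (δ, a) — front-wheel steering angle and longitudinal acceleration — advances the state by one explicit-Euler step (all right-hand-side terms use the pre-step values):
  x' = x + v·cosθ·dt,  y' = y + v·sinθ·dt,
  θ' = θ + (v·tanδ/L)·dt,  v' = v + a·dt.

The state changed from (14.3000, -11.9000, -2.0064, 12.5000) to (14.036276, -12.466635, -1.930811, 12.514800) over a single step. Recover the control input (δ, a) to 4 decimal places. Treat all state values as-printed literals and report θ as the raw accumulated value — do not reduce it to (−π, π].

a = (v'−v)/dt = (0.014800)/0.05 = 0.2960
Δθ = θ'−θ = 0.075589;  (v·dt/L) = 12.5000·0.05/2.4 = 0.260417
tan δ = Δθ·L/(v·dt) = 0.290262  →  δ = 0.2825

δ = 0.2825, a = 0.2960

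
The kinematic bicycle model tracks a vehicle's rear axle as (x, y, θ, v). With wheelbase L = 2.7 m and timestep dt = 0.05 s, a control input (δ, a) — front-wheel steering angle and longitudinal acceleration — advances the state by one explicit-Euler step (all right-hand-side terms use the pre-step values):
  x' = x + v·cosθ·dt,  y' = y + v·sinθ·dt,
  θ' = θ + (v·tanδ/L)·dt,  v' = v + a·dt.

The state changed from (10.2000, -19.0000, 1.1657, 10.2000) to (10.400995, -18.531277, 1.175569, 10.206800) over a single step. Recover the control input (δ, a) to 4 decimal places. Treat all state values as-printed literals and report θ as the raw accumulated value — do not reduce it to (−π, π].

δ = 0.0522, a = 0.1360

a = (v'−v)/dt = (0.006800)/0.05 = 0.1360
Δθ = θ'−θ = 0.009869;  (v·dt/L) = 10.2000·0.05/2.7 = 0.188889
tan δ = Δθ·L/(v·dt) = 0.052248  →  δ = 0.0522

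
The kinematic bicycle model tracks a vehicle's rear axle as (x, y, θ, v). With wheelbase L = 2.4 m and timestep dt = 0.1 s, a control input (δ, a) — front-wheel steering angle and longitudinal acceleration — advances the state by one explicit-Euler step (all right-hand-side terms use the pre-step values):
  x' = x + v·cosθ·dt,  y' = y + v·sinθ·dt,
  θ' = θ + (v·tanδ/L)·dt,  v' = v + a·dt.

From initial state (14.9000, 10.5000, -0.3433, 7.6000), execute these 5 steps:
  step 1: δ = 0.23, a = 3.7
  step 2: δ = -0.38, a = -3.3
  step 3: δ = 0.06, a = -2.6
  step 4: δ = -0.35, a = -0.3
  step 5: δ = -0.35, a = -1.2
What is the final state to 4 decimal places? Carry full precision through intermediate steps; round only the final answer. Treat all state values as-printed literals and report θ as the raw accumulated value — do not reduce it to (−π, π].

(18.4185, 9.1088, -0.6067, 7.2300)

after step 1 (δ=0.23, a=3.7): (15.615653, 10.244187, -0.269155, 7.970000)
after step 2 (δ=-0.38, a=-3.3): (16.383958, 10.032251, -0.401793, 7.640000)
after step 3 (δ=0.06, a=-2.6): (17.087114, 9.733474, -0.382670, 7.380000)
after step 4 (δ=-0.35, a=-0.3): (17.771735, 9.457906, -0.494916, 7.350000)
after step 5 (δ=-0.35, a=-1.2): (18.418542, 9.108812, -0.606706, 7.230000)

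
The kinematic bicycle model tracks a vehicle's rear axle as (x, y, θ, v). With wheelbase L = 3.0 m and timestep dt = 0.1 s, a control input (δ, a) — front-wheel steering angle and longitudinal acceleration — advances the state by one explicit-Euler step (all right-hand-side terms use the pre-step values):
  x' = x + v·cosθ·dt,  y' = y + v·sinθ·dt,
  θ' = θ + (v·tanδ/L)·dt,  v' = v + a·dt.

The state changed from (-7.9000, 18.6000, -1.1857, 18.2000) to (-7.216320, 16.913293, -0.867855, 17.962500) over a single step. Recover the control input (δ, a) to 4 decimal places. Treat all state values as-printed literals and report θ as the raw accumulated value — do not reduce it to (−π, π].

a = (v'−v)/dt = (-0.237500)/0.1 = -2.3750
Δθ = θ'−θ = 0.317845;  (v·dt/L) = 18.2000·0.1/3.0 = 0.606667
tan δ = Δθ·L/(v·dt) = 0.523920  →  δ = 0.4826

δ = 0.4826, a = -2.3750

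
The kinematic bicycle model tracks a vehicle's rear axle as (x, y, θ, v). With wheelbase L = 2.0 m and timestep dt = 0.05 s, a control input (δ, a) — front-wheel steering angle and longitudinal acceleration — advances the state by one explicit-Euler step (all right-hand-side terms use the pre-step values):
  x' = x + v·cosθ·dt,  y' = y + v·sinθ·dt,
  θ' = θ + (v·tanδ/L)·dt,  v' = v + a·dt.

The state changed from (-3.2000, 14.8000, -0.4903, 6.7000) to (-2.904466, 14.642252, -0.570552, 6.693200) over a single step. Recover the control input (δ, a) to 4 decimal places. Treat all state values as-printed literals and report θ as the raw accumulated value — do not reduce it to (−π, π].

a = (v'−v)/dt = (-0.006800)/0.05 = -0.1360
Δθ = θ'−θ = -0.080252;  (v·dt/L) = 6.7000·0.05/2.0 = 0.167500
tan δ = Δθ·L/(v·dt) = -0.479116  →  δ = -0.4468

δ = -0.4468, a = -0.1360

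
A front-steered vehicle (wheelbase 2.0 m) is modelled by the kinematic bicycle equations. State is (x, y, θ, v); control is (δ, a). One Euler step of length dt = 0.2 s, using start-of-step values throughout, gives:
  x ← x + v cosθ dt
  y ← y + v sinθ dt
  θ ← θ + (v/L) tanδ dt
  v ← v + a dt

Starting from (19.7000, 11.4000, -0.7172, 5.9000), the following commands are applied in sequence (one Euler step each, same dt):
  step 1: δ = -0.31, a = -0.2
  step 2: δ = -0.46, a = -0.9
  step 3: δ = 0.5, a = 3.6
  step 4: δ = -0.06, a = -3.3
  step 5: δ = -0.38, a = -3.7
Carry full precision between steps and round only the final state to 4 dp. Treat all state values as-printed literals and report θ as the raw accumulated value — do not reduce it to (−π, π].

after step 1 (δ=-0.31, a=-0.2): (20.589306, 10.624413, -0.906193, 5.860000)
after step 2 (δ=-0.46, a=-0.9): (21.312133, 9.701860, -1.196526, 5.680000)
after step 3 (δ=0.5, a=3.6): (21.727447, 8.644500, -0.886226, 6.400000)
after step 4 (δ=-0.06, a=-3.3): (22.536842, 7.652895, -0.924673, 5.740000)
after step 5 (δ=-0.38, a=-3.7): (23.228048, 6.736305, -1.153935, 5.000000)

(23.2280, 6.7363, -1.1539, 5.0000)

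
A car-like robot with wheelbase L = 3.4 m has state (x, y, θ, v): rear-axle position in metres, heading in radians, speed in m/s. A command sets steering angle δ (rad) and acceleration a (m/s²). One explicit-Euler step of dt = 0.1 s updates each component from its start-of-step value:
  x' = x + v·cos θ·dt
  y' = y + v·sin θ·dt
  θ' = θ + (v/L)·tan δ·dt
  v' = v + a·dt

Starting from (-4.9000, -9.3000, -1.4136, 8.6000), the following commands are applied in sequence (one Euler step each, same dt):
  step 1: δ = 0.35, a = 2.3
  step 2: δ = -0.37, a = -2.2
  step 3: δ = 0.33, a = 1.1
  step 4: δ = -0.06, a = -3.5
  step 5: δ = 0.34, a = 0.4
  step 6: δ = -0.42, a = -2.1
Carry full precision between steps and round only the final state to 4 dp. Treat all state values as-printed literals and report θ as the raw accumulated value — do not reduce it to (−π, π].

(-3.7791, -14.3229, -1.3740, 8.2000)

after step 1 (δ=0.35, a=2.3): (-4.765367, -10.149396, -1.321269, 8.830000)
after step 2 (δ=-0.37, a=-2.2): (-4.547314, -11.005049, -1.422000, 8.610000)
after step 3 (δ=0.33, a=1.1): (-4.419672, -11.856535, -1.335260, 8.720000)
after step 4 (δ=-0.06, a=-3.5): (-4.216179, -12.704459, -1.350667, 8.370000)
after step 5 (δ=0.34, a=0.4): (-4.033415, -13.521261, -1.263585, 8.410000)
after step 6 (δ=-0.42, a=-2.1): (-3.779095, -14.322886, -1.374046, 8.200000)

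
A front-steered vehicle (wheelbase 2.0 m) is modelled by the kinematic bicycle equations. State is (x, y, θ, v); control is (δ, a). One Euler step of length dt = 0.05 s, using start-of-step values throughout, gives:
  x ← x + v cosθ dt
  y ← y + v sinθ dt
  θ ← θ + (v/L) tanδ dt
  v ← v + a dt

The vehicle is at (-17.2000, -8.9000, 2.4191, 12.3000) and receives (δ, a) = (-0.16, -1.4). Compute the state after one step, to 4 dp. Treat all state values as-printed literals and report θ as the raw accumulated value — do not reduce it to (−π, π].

(-17.6613, -8.4933, 2.3695, 12.2300)

x' = -17.2000 + 12.3000·cos(2.4191)·0.05 = -17.6613
y' = -8.9000 + 12.3000·sin(2.4191)·0.05 = -8.4933
θ' = 2.4191 + (12.3000/2.0)·tan(-0.16)·0.05 = 2.3695
v' = 12.3000 − 1.4000·0.05 = 12.2300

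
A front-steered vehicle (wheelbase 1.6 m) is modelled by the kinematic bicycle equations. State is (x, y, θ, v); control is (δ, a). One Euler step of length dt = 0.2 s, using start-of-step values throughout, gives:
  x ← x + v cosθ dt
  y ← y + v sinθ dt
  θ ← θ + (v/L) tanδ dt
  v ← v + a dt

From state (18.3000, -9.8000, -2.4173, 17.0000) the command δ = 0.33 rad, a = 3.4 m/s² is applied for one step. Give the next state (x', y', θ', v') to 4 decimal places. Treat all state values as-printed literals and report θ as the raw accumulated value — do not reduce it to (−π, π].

(15.7535, -12.0529, -1.6894, 17.6800)

x' = 18.3000 + 17.0000·cos(-2.4173)·0.2 = 15.7535
y' = -9.8000 + 17.0000·sin(-2.4173)·0.2 = -12.0529
θ' = -2.4173 + (17.0000/1.6)·tan(0.33)·0.2 = -1.6894
v' = 17.0000 + 3.4000·0.2 = 17.6800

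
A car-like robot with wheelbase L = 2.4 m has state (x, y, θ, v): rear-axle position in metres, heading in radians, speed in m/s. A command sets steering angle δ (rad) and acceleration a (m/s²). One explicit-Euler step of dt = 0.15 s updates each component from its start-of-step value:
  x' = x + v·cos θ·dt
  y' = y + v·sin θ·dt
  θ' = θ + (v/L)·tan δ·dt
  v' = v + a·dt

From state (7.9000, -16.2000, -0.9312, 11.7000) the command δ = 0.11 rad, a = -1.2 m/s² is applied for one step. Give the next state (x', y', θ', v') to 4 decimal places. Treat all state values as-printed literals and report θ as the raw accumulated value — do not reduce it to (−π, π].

(8.9475, -17.6081, -0.8504, 11.5200)

x' = 7.9000 + 11.7000·cos(-0.9312)·0.15 = 8.9475
y' = -16.2000 + 11.7000·sin(-0.9312)·0.15 = -17.6081
θ' = -0.9312 + (11.7000/2.4)·tan(0.11)·0.15 = -0.8504
v' = 11.7000 − 1.2000·0.15 = 11.5200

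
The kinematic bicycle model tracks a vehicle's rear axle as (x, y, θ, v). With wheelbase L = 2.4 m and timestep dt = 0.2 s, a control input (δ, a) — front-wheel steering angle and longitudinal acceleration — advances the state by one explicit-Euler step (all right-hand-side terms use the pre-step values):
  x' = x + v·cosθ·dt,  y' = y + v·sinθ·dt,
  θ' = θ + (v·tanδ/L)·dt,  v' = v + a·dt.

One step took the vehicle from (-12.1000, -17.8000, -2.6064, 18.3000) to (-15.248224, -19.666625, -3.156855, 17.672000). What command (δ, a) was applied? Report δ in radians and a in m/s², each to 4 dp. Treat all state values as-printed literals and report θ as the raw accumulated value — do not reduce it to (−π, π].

a = (v'−v)/dt = (-0.628000)/0.2 = -3.1400
Δθ = θ'−θ = -0.550455;  (v·dt/L) = 18.3000·0.2/2.4 = 1.525000
tan δ = Δθ·L/(v·dt) = -0.360954  →  δ = -0.3464

δ = -0.3464, a = -3.1400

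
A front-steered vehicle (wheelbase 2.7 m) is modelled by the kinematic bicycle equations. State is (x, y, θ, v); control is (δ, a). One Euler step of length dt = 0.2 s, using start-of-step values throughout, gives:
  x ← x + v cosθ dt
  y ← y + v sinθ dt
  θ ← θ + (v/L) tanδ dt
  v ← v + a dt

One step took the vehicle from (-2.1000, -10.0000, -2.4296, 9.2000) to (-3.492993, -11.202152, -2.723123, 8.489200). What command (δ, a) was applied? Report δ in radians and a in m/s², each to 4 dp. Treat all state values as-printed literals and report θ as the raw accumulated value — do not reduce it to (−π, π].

a = (v'−v)/dt = (-0.710800)/0.2 = -3.5540
Δθ = θ'−θ = -0.293523;  (v·dt/L) = 9.2000·0.2/2.7 = 0.681481
tan δ = Δθ·L/(v·dt) = -0.430713  →  δ = -0.4067

δ = -0.4067, a = -3.5540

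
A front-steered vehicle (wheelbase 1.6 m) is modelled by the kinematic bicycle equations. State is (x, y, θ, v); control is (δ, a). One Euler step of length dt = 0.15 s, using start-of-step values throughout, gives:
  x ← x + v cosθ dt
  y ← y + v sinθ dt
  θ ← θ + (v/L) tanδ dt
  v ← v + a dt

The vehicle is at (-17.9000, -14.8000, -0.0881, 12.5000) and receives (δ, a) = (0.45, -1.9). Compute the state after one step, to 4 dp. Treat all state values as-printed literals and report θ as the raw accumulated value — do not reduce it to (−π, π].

(-16.0323, -14.9650, 0.4780, 12.2150)

x' = -17.9000 + 12.5000·cos(-0.0881)·0.15 = -16.0323
y' = -14.8000 + 12.5000·sin(-0.0881)·0.15 = -14.9650
θ' = -0.0881 + (12.5000/1.6)·tan(0.45)·0.15 = 0.4780
v' = 12.5000 − 1.9000·0.15 = 12.2150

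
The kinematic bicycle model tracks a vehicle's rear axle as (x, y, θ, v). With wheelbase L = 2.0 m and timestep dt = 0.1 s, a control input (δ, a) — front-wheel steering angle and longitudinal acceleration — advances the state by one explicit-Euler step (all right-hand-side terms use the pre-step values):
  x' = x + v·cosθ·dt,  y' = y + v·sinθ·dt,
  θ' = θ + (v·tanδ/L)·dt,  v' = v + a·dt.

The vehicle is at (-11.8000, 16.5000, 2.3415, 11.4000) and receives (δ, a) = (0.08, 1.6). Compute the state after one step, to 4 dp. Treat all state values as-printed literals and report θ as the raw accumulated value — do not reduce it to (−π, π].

(-12.5942, 17.3179, 2.3872, 11.5600)

x' = -11.8000 + 11.4000·cos(2.3415)·0.1 = -12.5942
y' = 16.5000 + 11.4000·sin(2.3415)·0.1 = 17.3179
θ' = 2.3415 + (11.4000/2.0)·tan(0.08)·0.1 = 2.3872
v' = 11.4000 + 1.6000·0.1 = 11.5600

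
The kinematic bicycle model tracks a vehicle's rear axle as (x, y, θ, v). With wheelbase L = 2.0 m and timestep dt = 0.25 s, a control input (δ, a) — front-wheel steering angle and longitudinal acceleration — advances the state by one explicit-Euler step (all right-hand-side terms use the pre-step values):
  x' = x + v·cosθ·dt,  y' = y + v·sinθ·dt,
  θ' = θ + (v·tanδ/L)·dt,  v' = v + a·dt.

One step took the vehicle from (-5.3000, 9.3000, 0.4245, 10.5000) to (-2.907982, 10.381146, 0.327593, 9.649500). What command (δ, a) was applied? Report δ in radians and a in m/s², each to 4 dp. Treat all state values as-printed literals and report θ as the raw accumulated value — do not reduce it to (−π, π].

a = (v'−v)/dt = (-0.850500)/0.25 = -3.4020
Δθ = θ'−θ = -0.096907;  (v·dt/L) = 10.5000·0.25/2.0 = 1.312500
tan δ = Δθ·L/(v·dt) = -0.073834  →  δ = -0.0737

δ = -0.0737, a = -3.4020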